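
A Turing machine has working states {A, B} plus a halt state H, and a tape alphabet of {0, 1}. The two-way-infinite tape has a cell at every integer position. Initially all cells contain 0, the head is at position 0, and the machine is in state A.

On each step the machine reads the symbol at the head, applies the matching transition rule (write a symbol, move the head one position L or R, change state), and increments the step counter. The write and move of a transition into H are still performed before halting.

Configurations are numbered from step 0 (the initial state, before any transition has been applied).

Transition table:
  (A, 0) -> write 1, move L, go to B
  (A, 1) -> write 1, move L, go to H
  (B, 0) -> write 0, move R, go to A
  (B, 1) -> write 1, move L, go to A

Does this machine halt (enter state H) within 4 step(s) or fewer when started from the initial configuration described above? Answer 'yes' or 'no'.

Answer: yes

Derivation:
Step 1: in state A at pos 0, read 0 -> (A,0)->write 1,move L,goto B. Now: state=B, head=-1, tape[-2..1]=0010 (head:  ^)
Step 2: in state B at pos -1, read 0 -> (B,0)->write 0,move R,goto A. Now: state=A, head=0, tape[-2..1]=0010 (head:   ^)
Step 3: in state A at pos 0, read 1 -> (A,1)->write 1,move L,goto H. Now: state=H, head=-1, tape[-2..1]=0010 (head:  ^)
State H reached at step 3; 3 <= 4 -> yes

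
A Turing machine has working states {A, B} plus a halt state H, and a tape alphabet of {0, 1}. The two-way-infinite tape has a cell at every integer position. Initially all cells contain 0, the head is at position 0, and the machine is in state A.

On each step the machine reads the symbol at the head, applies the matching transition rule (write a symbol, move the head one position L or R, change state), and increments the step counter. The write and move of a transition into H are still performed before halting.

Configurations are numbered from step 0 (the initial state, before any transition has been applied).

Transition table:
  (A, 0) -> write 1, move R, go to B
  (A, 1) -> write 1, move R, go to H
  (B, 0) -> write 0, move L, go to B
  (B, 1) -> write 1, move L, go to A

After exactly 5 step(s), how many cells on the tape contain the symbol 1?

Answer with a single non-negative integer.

Step 1: in state A at pos 0, read 0 -> (A,0)->write 1,move R,goto B. Now: state=B, head=1, tape[-1..2]=0100 (head:   ^)
Step 2: in state B at pos 1, read 0 -> (B,0)->write 0,move L,goto B. Now: state=B, head=0, tape[-1..2]=0100 (head:  ^)
Step 3: in state B at pos 0, read 1 -> (B,1)->write 1,move L,goto A. Now: state=A, head=-1, tape[-2..2]=00100 (head:  ^)
Step 4: in state A at pos -1, read 0 -> (A,0)->write 1,move R,goto B. Now: state=B, head=0, tape[-2..2]=01100 (head:   ^)
Step 5: in state B at pos 0, read 1 -> (B,1)->write 1,move L,goto A. Now: state=A, head=-1, tape[-2..2]=01100 (head:  ^)
Cells containing 1 after step 5: {-1, 0} -> 2 cell(s)

Answer: 2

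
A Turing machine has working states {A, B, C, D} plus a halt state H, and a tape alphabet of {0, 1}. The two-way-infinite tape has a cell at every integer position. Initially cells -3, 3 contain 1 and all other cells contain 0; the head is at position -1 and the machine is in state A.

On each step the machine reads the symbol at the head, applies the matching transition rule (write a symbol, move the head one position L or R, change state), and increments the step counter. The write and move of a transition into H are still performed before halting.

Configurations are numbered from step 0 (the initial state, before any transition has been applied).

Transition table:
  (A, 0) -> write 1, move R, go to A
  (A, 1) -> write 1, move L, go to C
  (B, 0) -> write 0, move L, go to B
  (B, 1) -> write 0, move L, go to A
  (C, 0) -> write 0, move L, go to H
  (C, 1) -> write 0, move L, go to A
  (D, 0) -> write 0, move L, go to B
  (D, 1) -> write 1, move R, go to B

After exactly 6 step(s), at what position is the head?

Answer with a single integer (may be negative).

Answer: 1

Derivation:
Step 1: in state A at pos -1, read 0 -> (A,0)->write 1,move R,goto A. Now: state=A, head=0, tape[-4..4]=010100010 (head:     ^)
Step 2: in state A at pos 0, read 0 -> (A,0)->write 1,move R,goto A. Now: state=A, head=1, tape[-4..4]=010110010 (head:      ^)
Step 3: in state A at pos 1, read 0 -> (A,0)->write 1,move R,goto A. Now: state=A, head=2, tape[-4..4]=010111010 (head:       ^)
Step 4: in state A at pos 2, read 0 -> (A,0)->write 1,move R,goto A. Now: state=A, head=3, tape[-4..4]=010111110 (head:        ^)
Step 5: in state A at pos 3, read 1 -> (A,1)->write 1,move L,goto C. Now: state=C, head=2, tape[-4..4]=010111110 (head:       ^)
Step 6: in state C at pos 2, read 1 -> (C,1)->write 0,move L,goto A. Now: state=A, head=1, tape[-4..4]=010111010 (head:      ^)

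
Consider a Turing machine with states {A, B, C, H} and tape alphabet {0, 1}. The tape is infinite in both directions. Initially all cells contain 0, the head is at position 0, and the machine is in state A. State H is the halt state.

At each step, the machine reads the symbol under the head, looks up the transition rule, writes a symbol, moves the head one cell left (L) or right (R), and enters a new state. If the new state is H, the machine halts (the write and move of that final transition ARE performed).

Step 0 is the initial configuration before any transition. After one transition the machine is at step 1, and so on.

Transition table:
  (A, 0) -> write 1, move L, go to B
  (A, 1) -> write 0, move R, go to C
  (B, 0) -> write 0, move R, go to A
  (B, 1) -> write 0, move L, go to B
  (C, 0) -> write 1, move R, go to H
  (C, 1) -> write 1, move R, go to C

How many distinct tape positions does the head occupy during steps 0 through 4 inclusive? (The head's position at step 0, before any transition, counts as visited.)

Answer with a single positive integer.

Answer: 4

Derivation:
Step 1: in state A at pos 0, read 0 -> (A,0)->write 1,move L,goto B. Now: state=B, head=-1, tape[-2..1]=0010 (head:  ^)
Step 2: in state B at pos -1, read 0 -> (B,0)->write 0,move R,goto A. Now: state=A, head=0, tape[-2..1]=0010 (head:   ^)
Step 3: in state A at pos 0, read 1 -> (A,1)->write 0,move R,goto C. Now: state=C, head=1, tape[-2..2]=00000 (head:    ^)
Step 4: in state C at pos 1, read 0 -> (C,0)->write 1,move R,goto H. Now: state=H, head=2, tape[-2..3]=000100 (head:     ^)
Head positions at steps 0..4: starting at 0, distinct positions visited = {-1, 0, 1, 2} -> 4 position(s)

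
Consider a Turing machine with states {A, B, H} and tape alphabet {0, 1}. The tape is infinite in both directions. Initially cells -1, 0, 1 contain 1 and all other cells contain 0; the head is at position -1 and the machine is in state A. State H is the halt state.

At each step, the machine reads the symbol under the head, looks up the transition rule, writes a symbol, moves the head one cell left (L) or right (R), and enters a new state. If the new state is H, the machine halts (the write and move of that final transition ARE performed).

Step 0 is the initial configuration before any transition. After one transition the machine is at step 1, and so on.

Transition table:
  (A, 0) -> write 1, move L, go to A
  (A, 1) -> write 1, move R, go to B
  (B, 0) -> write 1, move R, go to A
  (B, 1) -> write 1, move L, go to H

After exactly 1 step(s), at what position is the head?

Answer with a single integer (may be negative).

Answer: 0

Derivation:
Step 1: in state A at pos -1, read 1 -> (A,1)->write 1,move R,goto B. Now: state=B, head=0, tape[-2..2]=01110 (head:   ^)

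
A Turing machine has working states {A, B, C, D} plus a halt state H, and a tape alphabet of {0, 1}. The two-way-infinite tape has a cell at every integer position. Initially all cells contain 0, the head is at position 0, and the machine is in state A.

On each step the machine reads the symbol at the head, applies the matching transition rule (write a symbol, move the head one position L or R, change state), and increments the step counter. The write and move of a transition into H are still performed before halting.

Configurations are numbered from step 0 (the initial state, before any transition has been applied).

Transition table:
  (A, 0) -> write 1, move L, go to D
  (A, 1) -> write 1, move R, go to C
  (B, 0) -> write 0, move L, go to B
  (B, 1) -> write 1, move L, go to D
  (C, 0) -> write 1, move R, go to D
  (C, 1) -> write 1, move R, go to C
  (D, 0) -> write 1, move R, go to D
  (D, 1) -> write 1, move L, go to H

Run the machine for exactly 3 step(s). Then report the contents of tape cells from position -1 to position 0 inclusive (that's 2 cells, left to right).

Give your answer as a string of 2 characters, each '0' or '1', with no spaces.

Answer: 11

Derivation:
Step 1: in state A at pos 0, read 0 -> (A,0)->write 1,move L,goto D. Now: state=D, head=-1, tape[-2..1]=0010 (head:  ^)
Step 2: in state D at pos -1, read 0 -> (D,0)->write 1,move R,goto D. Now: state=D, head=0, tape[-2..1]=0110 (head:   ^)
Step 3: in state D at pos 0, read 1 -> (D,1)->write 1,move L,goto H. Now: state=H, head=-1, tape[-2..1]=0110 (head:  ^)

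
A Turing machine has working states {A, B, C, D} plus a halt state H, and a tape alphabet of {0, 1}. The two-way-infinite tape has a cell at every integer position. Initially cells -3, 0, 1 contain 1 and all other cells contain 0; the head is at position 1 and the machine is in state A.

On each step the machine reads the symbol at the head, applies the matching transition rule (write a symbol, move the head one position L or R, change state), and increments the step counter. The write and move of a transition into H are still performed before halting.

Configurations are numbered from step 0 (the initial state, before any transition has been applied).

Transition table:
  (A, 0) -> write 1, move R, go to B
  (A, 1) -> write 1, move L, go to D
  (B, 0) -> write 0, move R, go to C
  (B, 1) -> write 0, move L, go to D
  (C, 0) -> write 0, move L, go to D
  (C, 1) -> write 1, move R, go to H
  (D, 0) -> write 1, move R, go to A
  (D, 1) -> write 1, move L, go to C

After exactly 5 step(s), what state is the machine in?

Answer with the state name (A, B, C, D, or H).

Step 1: in state A at pos 1, read 1 -> (A,1)->write 1,move L,goto D. Now: state=D, head=0, tape[-4..2]=0100110 (head:     ^)
Step 2: in state D at pos 0, read 1 -> (D,1)->write 1,move L,goto C. Now: state=C, head=-1, tape[-4..2]=0100110 (head:    ^)
Step 3: in state C at pos -1, read 0 -> (C,0)->write 0,move L,goto D. Now: state=D, head=-2, tape[-4..2]=0100110 (head:   ^)
Step 4: in state D at pos -2, read 0 -> (D,0)->write 1,move R,goto A. Now: state=A, head=-1, tape[-4..2]=0110110 (head:    ^)
Step 5: in state A at pos -1, read 0 -> (A,0)->write 1,move R,goto B. Now: state=B, head=0, tape[-4..2]=0111110 (head:     ^)

Answer: B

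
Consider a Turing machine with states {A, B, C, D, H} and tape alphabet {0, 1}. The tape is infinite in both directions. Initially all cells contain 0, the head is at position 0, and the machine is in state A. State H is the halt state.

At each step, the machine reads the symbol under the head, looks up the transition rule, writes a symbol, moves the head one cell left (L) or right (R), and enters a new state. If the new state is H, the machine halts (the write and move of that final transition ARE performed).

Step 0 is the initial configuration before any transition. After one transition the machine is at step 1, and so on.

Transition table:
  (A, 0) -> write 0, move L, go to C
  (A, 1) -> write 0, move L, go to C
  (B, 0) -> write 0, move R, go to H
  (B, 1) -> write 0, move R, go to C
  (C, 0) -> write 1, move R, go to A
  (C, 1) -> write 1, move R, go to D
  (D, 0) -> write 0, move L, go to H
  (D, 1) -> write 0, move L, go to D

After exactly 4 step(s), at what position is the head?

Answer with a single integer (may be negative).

Answer: 0

Derivation:
Step 1: in state A at pos 0, read 0 -> (A,0)->write 0,move L,goto C. Now: state=C, head=-1, tape[-2..1]=0000 (head:  ^)
Step 2: in state C at pos -1, read 0 -> (C,0)->write 1,move R,goto A. Now: state=A, head=0, tape[-2..1]=0100 (head:   ^)
Step 3: in state A at pos 0, read 0 -> (A,0)->write 0,move L,goto C. Now: state=C, head=-1, tape[-2..1]=0100 (head:  ^)
Step 4: in state C at pos -1, read 1 -> (C,1)->write 1,move R,goto D. Now: state=D, head=0, tape[-2..1]=0100 (head:   ^)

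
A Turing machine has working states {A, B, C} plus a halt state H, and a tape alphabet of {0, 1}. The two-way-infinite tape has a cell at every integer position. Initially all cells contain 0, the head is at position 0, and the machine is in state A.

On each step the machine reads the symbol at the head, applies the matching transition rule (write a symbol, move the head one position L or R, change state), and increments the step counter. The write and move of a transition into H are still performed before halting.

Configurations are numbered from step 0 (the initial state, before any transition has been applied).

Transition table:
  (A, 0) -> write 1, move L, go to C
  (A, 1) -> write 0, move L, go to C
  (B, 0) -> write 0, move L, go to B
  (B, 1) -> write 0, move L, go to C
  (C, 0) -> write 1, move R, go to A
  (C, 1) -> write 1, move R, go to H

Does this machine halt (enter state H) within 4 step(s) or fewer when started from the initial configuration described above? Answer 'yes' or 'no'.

Step 1: in state A at pos 0, read 0 -> (A,0)->write 1,move L,goto C. Now: state=C, head=-1, tape[-2..1]=0010 (head:  ^)
Step 2: in state C at pos -1, read 0 -> (C,0)->write 1,move R,goto A. Now: state=A, head=0, tape[-2..1]=0110 (head:   ^)
Step 3: in state A at pos 0, read 1 -> (A,1)->write 0,move L,goto C. Now: state=C, head=-1, tape[-2..1]=0100 (head:  ^)
Step 4: in state C at pos -1, read 1 -> (C,1)->write 1,move R,goto H. Now: state=H, head=0, tape[-2..1]=0100 (head:   ^)
State H reached at step 4; 4 <= 4 -> yes

Answer: yes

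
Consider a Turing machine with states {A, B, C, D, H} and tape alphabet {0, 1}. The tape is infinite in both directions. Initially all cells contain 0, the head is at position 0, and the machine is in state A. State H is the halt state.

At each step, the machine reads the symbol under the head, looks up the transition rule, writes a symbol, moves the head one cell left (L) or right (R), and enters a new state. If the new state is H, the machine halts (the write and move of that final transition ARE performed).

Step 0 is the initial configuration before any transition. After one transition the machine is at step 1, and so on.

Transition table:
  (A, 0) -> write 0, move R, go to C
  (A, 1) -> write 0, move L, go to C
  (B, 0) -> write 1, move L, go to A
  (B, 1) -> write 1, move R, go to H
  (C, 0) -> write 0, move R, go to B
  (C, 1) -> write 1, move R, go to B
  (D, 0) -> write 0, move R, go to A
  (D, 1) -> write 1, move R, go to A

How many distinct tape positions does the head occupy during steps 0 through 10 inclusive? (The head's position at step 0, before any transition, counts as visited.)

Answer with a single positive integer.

Step 1: in state A at pos 0, read 0 -> (A,0)->write 0,move R,goto C. Now: state=C, head=1, tape[-1..2]=0000 (head:   ^)
Step 2: in state C at pos 1, read 0 -> (C,0)->write 0,move R,goto B. Now: state=B, head=2, tape[-1..3]=00000 (head:    ^)
Step 3: in state B at pos 2, read 0 -> (B,0)->write 1,move L,goto A. Now: state=A, head=1, tape[-1..3]=00010 (head:   ^)
Step 4: in state A at pos 1, read 0 -> (A,0)->write 0,move R,goto C. Now: state=C, head=2, tape[-1..3]=00010 (head:    ^)
Step 5: in state C at pos 2, read 1 -> (C,1)->write 1,move R,goto B. Now: state=B, head=3, tape[-1..4]=000100 (head:     ^)
Step 6: in state B at pos 3, read 0 -> (B,0)->write 1,move L,goto A. Now: state=A, head=2, tape[-1..4]=000110 (head:    ^)
Step 7: in state A at pos 2, read 1 -> (A,1)->write 0,move L,goto C. Now: state=C, head=1, tape[-1..4]=000010 (head:   ^)
Step 8: in state C at pos 1, read 0 -> (C,0)->write 0,move R,goto B. Now: state=B, head=2, tape[-1..4]=000010 (head:    ^)
Step 9: in state B at pos 2, read 0 -> (B,0)->write 1,move L,goto A. Now: state=A, head=1, tape[-1..4]=000110 (head:   ^)
Step 10: in state A at pos 1, read 0 -> (A,0)->write 0,move R,goto C. Now: state=C, head=2, tape[-1..4]=000110 (head:    ^)
Head positions at steps 0..10: starting at 0, distinct positions visited = {0, 1, 2, 3} -> 4 position(s)

Answer: 4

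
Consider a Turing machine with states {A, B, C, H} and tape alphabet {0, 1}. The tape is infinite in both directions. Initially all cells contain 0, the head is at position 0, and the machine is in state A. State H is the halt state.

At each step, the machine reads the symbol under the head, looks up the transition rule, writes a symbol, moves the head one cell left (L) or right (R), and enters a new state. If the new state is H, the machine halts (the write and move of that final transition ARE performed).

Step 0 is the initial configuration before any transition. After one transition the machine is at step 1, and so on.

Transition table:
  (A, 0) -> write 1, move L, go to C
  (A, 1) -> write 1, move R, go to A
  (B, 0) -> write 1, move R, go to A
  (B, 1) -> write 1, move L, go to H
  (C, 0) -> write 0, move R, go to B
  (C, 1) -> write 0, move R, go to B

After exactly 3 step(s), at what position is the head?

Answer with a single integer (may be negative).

Step 1: in state A at pos 0, read 0 -> (A,0)->write 1,move L,goto C. Now: state=C, head=-1, tape[-2..1]=0010 (head:  ^)
Step 2: in state C at pos -1, read 0 -> (C,0)->write 0,move R,goto B. Now: state=B, head=0, tape[-2..1]=0010 (head:   ^)
Step 3: in state B at pos 0, read 1 -> (B,1)->write 1,move L,goto H. Now: state=H, head=-1, tape[-2..1]=0010 (head:  ^)

Answer: -1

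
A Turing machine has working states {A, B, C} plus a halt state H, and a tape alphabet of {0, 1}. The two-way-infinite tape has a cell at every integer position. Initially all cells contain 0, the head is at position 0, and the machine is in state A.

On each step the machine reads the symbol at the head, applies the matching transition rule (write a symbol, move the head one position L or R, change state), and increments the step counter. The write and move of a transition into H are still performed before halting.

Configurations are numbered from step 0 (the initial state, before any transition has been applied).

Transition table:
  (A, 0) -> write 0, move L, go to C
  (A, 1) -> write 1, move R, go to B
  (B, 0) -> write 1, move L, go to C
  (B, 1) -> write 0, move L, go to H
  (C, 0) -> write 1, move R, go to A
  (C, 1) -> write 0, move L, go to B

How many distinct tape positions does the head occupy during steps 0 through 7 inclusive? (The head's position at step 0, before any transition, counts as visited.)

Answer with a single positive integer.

Step 1: in state A at pos 0, read 0 -> (A,0)->write 0,move L,goto C. Now: state=C, head=-1, tape[-2..1]=0000 (head:  ^)
Step 2: in state C at pos -1, read 0 -> (C,0)->write 1,move R,goto A. Now: state=A, head=0, tape[-2..1]=0100 (head:   ^)
Step 3: in state A at pos 0, read 0 -> (A,0)->write 0,move L,goto C. Now: state=C, head=-1, tape[-2..1]=0100 (head:  ^)
Step 4: in state C at pos -1, read 1 -> (C,1)->write 0,move L,goto B. Now: state=B, head=-2, tape[-3..1]=00000 (head:  ^)
Step 5: in state B at pos -2, read 0 -> (B,0)->write 1,move L,goto C. Now: state=C, head=-3, tape[-4..1]=001000 (head:  ^)
Step 6: in state C at pos -3, read 0 -> (C,0)->write 1,move R,goto A. Now: state=A, head=-2, tape[-4..1]=011000 (head:   ^)
Step 7: in state A at pos -2, read 1 -> (A,1)->write 1,move R,goto B. Now: state=B, head=-1, tape[-4..1]=011000 (head:    ^)
Head positions at steps 0..7: starting at 0, distinct positions visited = {-3, -2, -1, 0} -> 4 position(s)

Answer: 4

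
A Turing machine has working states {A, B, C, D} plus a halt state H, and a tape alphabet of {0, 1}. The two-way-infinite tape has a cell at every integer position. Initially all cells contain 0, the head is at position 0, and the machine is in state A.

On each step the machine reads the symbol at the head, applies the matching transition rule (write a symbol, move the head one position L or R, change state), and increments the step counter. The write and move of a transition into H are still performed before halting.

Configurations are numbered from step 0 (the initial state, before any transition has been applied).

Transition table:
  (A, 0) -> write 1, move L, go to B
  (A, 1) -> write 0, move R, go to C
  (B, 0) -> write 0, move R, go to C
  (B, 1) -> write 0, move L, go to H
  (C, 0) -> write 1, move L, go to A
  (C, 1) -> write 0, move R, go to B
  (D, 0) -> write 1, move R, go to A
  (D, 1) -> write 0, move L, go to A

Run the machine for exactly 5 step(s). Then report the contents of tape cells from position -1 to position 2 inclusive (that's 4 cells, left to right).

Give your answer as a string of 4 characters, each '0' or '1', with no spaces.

Step 1: in state A at pos 0, read 0 -> (A,0)->write 1,move L,goto B. Now: state=B, head=-1, tape[-2..1]=0010 (head:  ^)
Step 2: in state B at pos -1, read 0 -> (B,0)->write 0,move R,goto C. Now: state=C, head=0, tape[-2..1]=0010 (head:   ^)
Step 3: in state C at pos 0, read 1 -> (C,1)->write 0,move R,goto B. Now: state=B, head=1, tape[-2..2]=00000 (head:    ^)
Step 4: in state B at pos 1, read 0 -> (B,0)->write 0,move R,goto C. Now: state=C, head=2, tape[-2..3]=000000 (head:     ^)
Step 5: in state C at pos 2, read 0 -> (C,0)->write 1,move L,goto A. Now: state=A, head=1, tape[-2..3]=000010 (head:    ^)

Answer: 0001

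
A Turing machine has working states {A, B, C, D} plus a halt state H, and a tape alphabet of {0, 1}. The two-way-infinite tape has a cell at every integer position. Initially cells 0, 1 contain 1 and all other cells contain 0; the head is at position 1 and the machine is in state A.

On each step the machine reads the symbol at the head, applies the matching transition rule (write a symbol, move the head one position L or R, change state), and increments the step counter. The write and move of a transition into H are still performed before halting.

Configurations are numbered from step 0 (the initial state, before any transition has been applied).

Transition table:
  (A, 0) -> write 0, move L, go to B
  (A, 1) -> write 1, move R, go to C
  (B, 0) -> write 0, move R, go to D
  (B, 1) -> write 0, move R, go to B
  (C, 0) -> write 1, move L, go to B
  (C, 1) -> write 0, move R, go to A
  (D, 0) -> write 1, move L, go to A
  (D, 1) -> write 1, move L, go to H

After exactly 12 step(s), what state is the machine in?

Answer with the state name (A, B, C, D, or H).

Step 1: in state A at pos 1, read 1 -> (A,1)->write 1,move R,goto C. Now: state=C, head=2, tape[-1..3]=01100 (head:    ^)
Step 2: in state C at pos 2, read 0 -> (C,0)->write 1,move L,goto B. Now: state=B, head=1, tape[-1..3]=01110 (head:   ^)
Step 3: in state B at pos 1, read 1 -> (B,1)->write 0,move R,goto B. Now: state=B, head=2, tape[-1..3]=01010 (head:    ^)
Step 4: in state B at pos 2, read 1 -> (B,1)->write 0,move R,goto B. Now: state=B, head=3, tape[-1..4]=010000 (head:     ^)
Step 5: in state B at pos 3, read 0 -> (B,0)->write 0,move R,goto D. Now: state=D, head=4, tape[-1..5]=0100000 (head:      ^)
Step 6: in state D at pos 4, read 0 -> (D,0)->write 1,move L,goto A. Now: state=A, head=3, tape[-1..5]=0100010 (head:     ^)
Step 7: in state A at pos 3, read 0 -> (A,0)->write 0,move L,goto B. Now: state=B, head=2, tape[-1..5]=0100010 (head:    ^)
Step 8: in state B at pos 2, read 0 -> (B,0)->write 0,move R,goto D. Now: state=D, head=3, tape[-1..5]=0100010 (head:     ^)
Step 9: in state D at pos 3, read 0 -> (D,0)->write 1,move L,goto A. Now: state=A, head=2, tape[-1..5]=0100110 (head:    ^)
Step 10: in state A at pos 2, read 0 -> (A,0)->write 0,move L,goto B. Now: state=B, head=1, tape[-1..5]=0100110 (head:   ^)
Step 11: in state B at pos 1, read 0 -> (B,0)->write 0,move R,goto D. Now: state=D, head=2, tape[-1..5]=0100110 (head:    ^)
Step 12: in state D at pos 2, read 0 -> (D,0)->write 1,move L,goto A. Now: state=A, head=1, tape[-1..5]=0101110 (head:   ^)

Answer: A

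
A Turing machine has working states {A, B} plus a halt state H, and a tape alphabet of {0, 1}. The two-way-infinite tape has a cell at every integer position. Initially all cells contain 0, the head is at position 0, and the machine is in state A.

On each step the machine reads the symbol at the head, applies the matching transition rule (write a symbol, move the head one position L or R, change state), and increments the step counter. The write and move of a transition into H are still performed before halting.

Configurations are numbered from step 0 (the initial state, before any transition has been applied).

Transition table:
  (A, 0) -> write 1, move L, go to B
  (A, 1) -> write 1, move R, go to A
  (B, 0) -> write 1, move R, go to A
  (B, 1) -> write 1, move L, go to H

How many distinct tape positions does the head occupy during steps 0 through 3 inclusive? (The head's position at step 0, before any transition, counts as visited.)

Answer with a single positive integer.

Step 1: in state A at pos 0, read 0 -> (A,0)->write 1,move L,goto B. Now: state=B, head=-1, tape[-2..1]=0010 (head:  ^)
Step 2: in state B at pos -1, read 0 -> (B,0)->write 1,move R,goto A. Now: state=A, head=0, tape[-2..1]=0110 (head:   ^)
Step 3: in state A at pos 0, read 1 -> (A,1)->write 1,move R,goto A. Now: state=A, head=1, tape[-2..2]=01100 (head:    ^)
Head positions at steps 0..3: starting at 0, distinct positions visited = {-1, 0, 1} -> 3 position(s)

Answer: 3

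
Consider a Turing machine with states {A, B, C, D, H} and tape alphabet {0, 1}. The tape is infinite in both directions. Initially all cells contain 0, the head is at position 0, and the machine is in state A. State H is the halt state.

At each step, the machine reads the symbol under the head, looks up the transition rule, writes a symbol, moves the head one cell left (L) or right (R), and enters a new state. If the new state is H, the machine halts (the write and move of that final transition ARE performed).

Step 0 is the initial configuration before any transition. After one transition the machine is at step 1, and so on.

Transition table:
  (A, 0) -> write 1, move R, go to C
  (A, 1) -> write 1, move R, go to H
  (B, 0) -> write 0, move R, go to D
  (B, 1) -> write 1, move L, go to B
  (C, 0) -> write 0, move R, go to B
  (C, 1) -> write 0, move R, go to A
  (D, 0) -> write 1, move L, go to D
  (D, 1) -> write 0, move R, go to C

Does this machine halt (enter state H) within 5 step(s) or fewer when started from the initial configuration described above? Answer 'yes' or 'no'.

Answer: no

Derivation:
Step 1: in state A at pos 0, read 0 -> (A,0)->write 1,move R,goto C. Now: state=C, head=1, tape[-1..2]=0100 (head:   ^)
Step 2: in state C at pos 1, read 0 -> (C,0)->write 0,move R,goto B. Now: state=B, head=2, tape[-1..3]=01000 (head:    ^)
Step 3: in state B at pos 2, read 0 -> (B,0)->write 0,move R,goto D. Now: state=D, head=3, tape[-1..4]=010000 (head:     ^)
Step 4: in state D at pos 3, read 0 -> (D,0)->write 1,move L,goto D. Now: state=D, head=2, tape[-1..4]=010010 (head:    ^)
Step 5: in state D at pos 2, read 0 -> (D,0)->write 1,move L,goto D. Now: state=D, head=1, tape[-1..4]=010110 (head:   ^)
After 5 step(s): state = D (not H) -> not halted within 5 -> no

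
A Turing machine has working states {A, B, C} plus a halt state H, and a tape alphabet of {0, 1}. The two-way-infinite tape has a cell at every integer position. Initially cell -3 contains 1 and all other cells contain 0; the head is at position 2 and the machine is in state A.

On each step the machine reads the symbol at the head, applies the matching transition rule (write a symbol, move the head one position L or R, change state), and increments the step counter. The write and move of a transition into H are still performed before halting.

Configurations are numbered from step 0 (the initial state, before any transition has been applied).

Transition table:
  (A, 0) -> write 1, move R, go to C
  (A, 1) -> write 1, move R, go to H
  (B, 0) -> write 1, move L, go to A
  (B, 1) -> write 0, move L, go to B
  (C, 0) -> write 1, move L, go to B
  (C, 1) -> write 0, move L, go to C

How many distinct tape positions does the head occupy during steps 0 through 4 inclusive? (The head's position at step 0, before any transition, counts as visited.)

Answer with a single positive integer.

Answer: 4

Derivation:
Step 1: in state A at pos 2, read 0 -> (A,0)->write 1,move R,goto C. Now: state=C, head=3, tape[-4..4]=010000100 (head:        ^)
Step 2: in state C at pos 3, read 0 -> (C,0)->write 1,move L,goto B. Now: state=B, head=2, tape[-4..4]=010000110 (head:       ^)
Step 3: in state B at pos 2, read 1 -> (B,1)->write 0,move L,goto B. Now: state=B, head=1, tape[-4..4]=010000010 (head:      ^)
Step 4: in state B at pos 1, read 0 -> (B,0)->write 1,move L,goto A. Now: state=A, head=0, tape[-4..4]=010001010 (head:     ^)
Head positions at steps 0..4: starting at 2, distinct positions visited = {0, 1, 2, 3} -> 4 position(s)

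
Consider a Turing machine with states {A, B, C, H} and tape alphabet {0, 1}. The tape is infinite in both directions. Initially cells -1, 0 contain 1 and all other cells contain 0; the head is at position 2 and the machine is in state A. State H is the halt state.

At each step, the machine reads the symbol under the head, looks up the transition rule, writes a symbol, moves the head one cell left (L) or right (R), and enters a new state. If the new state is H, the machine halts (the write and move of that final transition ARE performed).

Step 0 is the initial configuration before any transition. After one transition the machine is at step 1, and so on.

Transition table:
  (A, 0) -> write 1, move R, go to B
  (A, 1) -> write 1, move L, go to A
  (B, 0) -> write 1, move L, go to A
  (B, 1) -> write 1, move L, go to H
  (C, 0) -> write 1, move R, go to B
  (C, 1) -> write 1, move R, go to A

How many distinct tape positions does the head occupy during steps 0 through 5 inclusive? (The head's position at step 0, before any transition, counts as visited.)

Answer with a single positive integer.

Answer: 3

Derivation:
Step 1: in state A at pos 2, read 0 -> (A,0)->write 1,move R,goto B. Now: state=B, head=3, tape[-2..4]=0110100 (head:      ^)
Step 2: in state B at pos 3, read 0 -> (B,0)->write 1,move L,goto A. Now: state=A, head=2, tape[-2..4]=0110110 (head:     ^)
Step 3: in state A at pos 2, read 1 -> (A,1)->write 1,move L,goto A. Now: state=A, head=1, tape[-2..4]=0110110 (head:    ^)
Step 4: in state A at pos 1, read 0 -> (A,0)->write 1,move R,goto B. Now: state=B, head=2, tape[-2..4]=0111110 (head:     ^)
Step 5: in state B at pos 2, read 1 -> (B,1)->write 1,move L,goto H. Now: state=H, head=1, tape[-2..4]=0111110 (head:    ^)
Head positions at steps 0..5: starting at 2, distinct positions visited = {1, 2, 3} -> 3 position(s)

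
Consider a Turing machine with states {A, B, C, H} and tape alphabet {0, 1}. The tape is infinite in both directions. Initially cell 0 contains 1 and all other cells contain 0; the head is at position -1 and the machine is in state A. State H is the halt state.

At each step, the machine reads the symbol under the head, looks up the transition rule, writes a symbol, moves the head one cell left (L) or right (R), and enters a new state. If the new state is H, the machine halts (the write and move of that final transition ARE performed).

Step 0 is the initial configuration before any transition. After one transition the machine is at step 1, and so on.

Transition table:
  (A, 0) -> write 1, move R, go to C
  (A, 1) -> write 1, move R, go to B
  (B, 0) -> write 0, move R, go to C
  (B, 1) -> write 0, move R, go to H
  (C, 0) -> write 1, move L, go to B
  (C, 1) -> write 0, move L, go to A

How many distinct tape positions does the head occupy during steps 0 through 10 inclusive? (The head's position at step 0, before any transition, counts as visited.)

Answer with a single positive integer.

Step 1: in state A at pos -1, read 0 -> (A,0)->write 1,move R,goto C. Now: state=C, head=0, tape[-2..1]=0110 (head:   ^)
Step 2: in state C at pos 0, read 1 -> (C,1)->write 0,move L,goto A. Now: state=A, head=-1, tape[-2..1]=0100 (head:  ^)
Step 3: in state A at pos -1, read 1 -> (A,1)->write 1,move R,goto B. Now: state=B, head=0, tape[-2..1]=0100 (head:   ^)
Step 4: in state B at pos 0, read 0 -> (B,0)->write 0,move R,goto C. Now: state=C, head=1, tape[-2..2]=01000 (head:    ^)
Step 5: in state C at pos 1, read 0 -> (C,0)->write 1,move L,goto B. Now: state=B, head=0, tape[-2..2]=01010 (head:   ^)
Step 6: in state B at pos 0, read 0 -> (B,0)->write 0,move R,goto C. Now: state=C, head=1, tape[-2..2]=01010 (head:    ^)
Step 7: in state C at pos 1, read 1 -> (C,1)->write 0,move L,goto A. Now: state=A, head=0, tape[-2..2]=01000 (head:   ^)
Step 8: in state A at pos 0, read 0 -> (A,0)->write 1,move R,goto C. Now: state=C, head=1, tape[-2..2]=01100 (head:    ^)
Step 9: in state C at pos 1, read 0 -> (C,0)->write 1,move L,goto B. Now: state=B, head=0, tape[-2..2]=01110 (head:   ^)
Step 10: in state B at pos 0, read 1 -> (B,1)->write 0,move R,goto H. Now: state=H, head=1, tape[-2..2]=01010 (head:    ^)
Head positions at steps 0..10: starting at -1, distinct positions visited = {-1, 0, 1} -> 3 position(s)

Answer: 3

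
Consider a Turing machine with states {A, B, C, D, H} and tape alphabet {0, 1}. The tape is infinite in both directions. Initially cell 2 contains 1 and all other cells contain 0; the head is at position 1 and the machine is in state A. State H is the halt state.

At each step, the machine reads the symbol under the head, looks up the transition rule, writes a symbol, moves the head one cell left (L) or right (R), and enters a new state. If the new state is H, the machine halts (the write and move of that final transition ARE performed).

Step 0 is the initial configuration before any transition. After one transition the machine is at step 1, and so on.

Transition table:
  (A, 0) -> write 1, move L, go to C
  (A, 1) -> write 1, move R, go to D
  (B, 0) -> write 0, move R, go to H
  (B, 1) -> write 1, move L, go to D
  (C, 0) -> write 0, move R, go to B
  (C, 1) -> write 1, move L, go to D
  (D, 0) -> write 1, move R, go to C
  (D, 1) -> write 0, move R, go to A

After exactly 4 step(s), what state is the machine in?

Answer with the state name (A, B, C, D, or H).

Answer: C

Derivation:
Step 1: in state A at pos 1, read 0 -> (A,0)->write 1,move L,goto C. Now: state=C, head=0, tape[-1..3]=00110 (head:  ^)
Step 2: in state C at pos 0, read 0 -> (C,0)->write 0,move R,goto B. Now: state=B, head=1, tape[-1..3]=00110 (head:   ^)
Step 3: in state B at pos 1, read 1 -> (B,1)->write 1,move L,goto D. Now: state=D, head=0, tape[-1..3]=00110 (head:  ^)
Step 4: in state D at pos 0, read 0 -> (D,0)->write 1,move R,goto C. Now: state=C, head=1, tape[-1..3]=01110 (head:   ^)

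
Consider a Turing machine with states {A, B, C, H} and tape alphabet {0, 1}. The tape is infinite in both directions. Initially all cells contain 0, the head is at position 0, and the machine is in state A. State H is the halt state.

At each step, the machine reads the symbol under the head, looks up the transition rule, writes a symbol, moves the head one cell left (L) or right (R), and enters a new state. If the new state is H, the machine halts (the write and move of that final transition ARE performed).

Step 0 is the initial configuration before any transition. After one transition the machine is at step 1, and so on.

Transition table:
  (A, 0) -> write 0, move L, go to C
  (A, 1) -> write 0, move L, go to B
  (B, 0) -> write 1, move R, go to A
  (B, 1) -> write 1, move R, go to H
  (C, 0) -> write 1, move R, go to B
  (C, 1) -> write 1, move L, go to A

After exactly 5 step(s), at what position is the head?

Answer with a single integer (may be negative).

Step 1: in state A at pos 0, read 0 -> (A,0)->write 0,move L,goto C. Now: state=C, head=-1, tape[-2..1]=0000 (head:  ^)
Step 2: in state C at pos -1, read 0 -> (C,0)->write 1,move R,goto B. Now: state=B, head=0, tape[-2..1]=0100 (head:   ^)
Step 3: in state B at pos 0, read 0 -> (B,0)->write 1,move R,goto A. Now: state=A, head=1, tape[-2..2]=01100 (head:    ^)
Step 4: in state A at pos 1, read 0 -> (A,0)->write 0,move L,goto C. Now: state=C, head=0, tape[-2..2]=01100 (head:   ^)
Step 5: in state C at pos 0, read 1 -> (C,1)->write 1,move L,goto A. Now: state=A, head=-1, tape[-2..2]=01100 (head:  ^)

Answer: -1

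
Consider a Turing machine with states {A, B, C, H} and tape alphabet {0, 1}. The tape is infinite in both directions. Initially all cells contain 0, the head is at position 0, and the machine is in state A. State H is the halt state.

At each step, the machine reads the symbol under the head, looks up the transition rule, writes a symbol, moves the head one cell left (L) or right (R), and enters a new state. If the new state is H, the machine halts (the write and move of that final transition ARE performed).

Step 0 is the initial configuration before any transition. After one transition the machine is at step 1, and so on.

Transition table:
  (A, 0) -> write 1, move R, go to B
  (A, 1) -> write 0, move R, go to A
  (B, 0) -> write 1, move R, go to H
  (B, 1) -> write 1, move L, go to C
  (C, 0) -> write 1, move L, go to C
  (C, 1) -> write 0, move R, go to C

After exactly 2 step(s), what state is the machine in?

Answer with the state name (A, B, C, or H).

Answer: H

Derivation:
Step 1: in state A at pos 0, read 0 -> (A,0)->write 1,move R,goto B. Now: state=B, head=1, tape[-1..2]=0100 (head:   ^)
Step 2: in state B at pos 1, read 0 -> (B,0)->write 1,move R,goto H. Now: state=H, head=2, tape[-1..3]=01100 (head:    ^)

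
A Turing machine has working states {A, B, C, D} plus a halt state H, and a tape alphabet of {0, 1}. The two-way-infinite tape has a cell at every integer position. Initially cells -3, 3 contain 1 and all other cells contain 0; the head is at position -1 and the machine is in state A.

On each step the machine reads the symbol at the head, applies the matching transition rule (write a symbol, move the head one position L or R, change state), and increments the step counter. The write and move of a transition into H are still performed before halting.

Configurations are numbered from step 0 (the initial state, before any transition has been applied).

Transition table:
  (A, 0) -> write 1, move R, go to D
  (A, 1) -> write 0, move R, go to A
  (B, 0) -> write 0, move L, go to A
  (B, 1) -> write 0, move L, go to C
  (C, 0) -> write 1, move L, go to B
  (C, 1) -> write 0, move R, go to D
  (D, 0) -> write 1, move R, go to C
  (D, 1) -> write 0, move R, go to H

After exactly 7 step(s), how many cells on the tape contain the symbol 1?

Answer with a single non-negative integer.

Step 1: in state A at pos -1, read 0 -> (A,0)->write 1,move R,goto D. Now: state=D, head=0, tape[-4..4]=010100010 (head:     ^)
Step 2: in state D at pos 0, read 0 -> (D,0)->write 1,move R,goto C. Now: state=C, head=1, tape[-4..4]=010110010 (head:      ^)
Step 3: in state C at pos 1, read 0 -> (C,0)->write 1,move L,goto B. Now: state=B, head=0, tape[-4..4]=010111010 (head:     ^)
Step 4: in state B at pos 0, read 1 -> (B,1)->write 0,move L,goto C. Now: state=C, head=-1, tape[-4..4]=010101010 (head:    ^)
Step 5: in state C at pos -1, read 1 -> (C,1)->write 0,move R,goto D. Now: state=D, head=0, tape[-4..4]=010001010 (head:     ^)
Step 6: in state D at pos 0, read 0 -> (D,0)->write 1,move R,goto C. Now: state=C, head=1, tape[-4..4]=010011010 (head:      ^)
Step 7: in state C at pos 1, read 1 -> (C,1)->write 0,move R,goto D. Now: state=D, head=2, tape[-4..4]=010010010 (head:       ^)
Cells containing 1 after step 7: {-3, 0, 3} -> 3 cell(s)

Answer: 3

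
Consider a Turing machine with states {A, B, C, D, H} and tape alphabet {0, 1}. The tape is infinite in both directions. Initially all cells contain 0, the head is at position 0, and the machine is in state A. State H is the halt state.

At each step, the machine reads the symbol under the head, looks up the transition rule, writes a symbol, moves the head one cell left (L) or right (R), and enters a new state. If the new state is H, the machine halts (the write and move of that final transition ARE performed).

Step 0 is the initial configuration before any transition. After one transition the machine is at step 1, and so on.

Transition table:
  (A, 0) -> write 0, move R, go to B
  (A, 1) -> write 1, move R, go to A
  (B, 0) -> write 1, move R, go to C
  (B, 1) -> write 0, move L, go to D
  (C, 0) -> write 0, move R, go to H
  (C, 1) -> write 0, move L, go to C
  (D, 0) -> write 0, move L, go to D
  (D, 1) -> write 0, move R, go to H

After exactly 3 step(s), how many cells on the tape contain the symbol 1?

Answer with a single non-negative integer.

Answer: 1

Derivation:
Step 1: in state A at pos 0, read 0 -> (A,0)->write 0,move R,goto B. Now: state=B, head=1, tape[-1..2]=0000 (head:   ^)
Step 2: in state B at pos 1, read 0 -> (B,0)->write 1,move R,goto C. Now: state=C, head=2, tape[-1..3]=00100 (head:    ^)
Step 3: in state C at pos 2, read 0 -> (C,0)->write 0,move R,goto H. Now: state=H, head=3, tape[-1..4]=001000 (head:     ^)
Cells containing 1 after step 3: {1} -> 1 cell(s)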